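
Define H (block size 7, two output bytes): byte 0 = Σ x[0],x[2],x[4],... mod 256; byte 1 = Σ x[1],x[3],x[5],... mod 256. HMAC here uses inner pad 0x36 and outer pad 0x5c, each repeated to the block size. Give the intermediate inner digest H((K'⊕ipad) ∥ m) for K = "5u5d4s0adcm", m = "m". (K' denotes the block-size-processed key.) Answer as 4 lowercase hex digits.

Key "5u5d4s0adcm" = 35 75 35 64 34 73 30 61 64 63 6d is 11 bytes > B = 7, so hash it first: H(key) = 9f 10, then zero-pad to 7 bytes: K' = 9f 10 00 00 00 00 00.
K' ⊕ ipad = a9 26 36 36 36 36 36.
Inner input = a9 26 36 36 36 36 36 ∥ 6d.
Inner hash: even-index sum = 331 mod 256 = 75; odd-index sum = 255 mod 256 = 255 → 4b ff.

4bff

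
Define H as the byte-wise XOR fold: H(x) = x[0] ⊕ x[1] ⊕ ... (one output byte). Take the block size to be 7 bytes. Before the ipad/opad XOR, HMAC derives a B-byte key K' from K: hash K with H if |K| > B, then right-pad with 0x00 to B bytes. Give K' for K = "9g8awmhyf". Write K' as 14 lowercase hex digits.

6a000000000000

|K| = 9 > B = 7, so first hash the key.
H(K): XOR 39⊕67⊕38⊕61⊕77⊕6d⊕68⊕79⊕66 = 6a.
Zero-pad H(K) = 6a to 7 bytes: K' = 6a 00 00 00 00 00 00.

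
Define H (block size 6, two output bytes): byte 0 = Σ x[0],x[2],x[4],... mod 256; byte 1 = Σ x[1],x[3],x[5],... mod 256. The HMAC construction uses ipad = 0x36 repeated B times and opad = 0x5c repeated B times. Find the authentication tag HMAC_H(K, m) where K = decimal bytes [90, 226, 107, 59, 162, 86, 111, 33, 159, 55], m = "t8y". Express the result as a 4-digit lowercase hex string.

Key decimal bytes [90, 226, 107, 59, 162, 86, 111, 33, 159, 55] = 5a e2 6b 3b a2 56 6f 21 9f 37 is 10 bytes > B = 6, so hash it first: H(key) = 75 cb, then zero-pad to 6 bytes: K' = 75 cb 00 00 00 00.
K' ⊕ ipad = 43 fd 36 36 36 36.  K' ⊕ opad = 29 97 5c 5c 5c 5c.
Inner input = (K'⊕ipad) ∥ m = 43 fd 36 36 36 36 ∥ 74 38 79.
Inner hash: even-index sum = 412 mod 256 = 156; odd-index sum = 417 mod 256 = 161 → 9c a1.
Outer input = (K'⊕opad) ∥ inner = 29 97 5c 5c 5c 5c ∥ 9c a1.
Outer hash (tag): even-index sum = 381 mod 256 = 125; odd-index sum = 496 mod 256 = 240 → 7d f0.

7df0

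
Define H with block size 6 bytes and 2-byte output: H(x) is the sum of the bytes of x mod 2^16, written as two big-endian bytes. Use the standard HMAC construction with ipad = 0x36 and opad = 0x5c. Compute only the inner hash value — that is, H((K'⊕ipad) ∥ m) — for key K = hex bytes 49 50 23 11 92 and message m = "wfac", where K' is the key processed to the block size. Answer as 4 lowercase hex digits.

Key hex bytes 49 50 23 11 92 is 5 bytes ≤ B = 6; zero-pad to 6 bytes: K' = 49 50 23 11 92 00.
K' ⊕ ipad = 7f 66 15 27 a4 36.
Inner input = 7f 66 15 27 a4 36 ∥ 77 66 61 63.
Inner hash: sum = 127+102+21+39+164+54+119+102+97+99 = 924 → 03 9c.

039c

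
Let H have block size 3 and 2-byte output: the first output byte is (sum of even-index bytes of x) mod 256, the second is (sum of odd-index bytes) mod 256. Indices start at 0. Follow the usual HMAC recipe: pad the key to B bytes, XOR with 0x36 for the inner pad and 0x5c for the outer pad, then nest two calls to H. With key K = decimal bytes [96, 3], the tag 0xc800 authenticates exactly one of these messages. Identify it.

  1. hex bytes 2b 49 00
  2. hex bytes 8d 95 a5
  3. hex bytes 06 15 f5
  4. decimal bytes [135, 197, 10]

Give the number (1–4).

Key decimal bytes [96, 3] = 60 03 is 2 bytes ≤ B = 3; zero-pad to 3 bytes: K' = 60 03 00.
K' ⊕ ipad = 56 35 36; K' ⊕ opad = 3c 5f 5c.
m1: inner = H(56 35 36 2b 49 00) = d5 60; tag = H(3c 5f 5c d5 60) = f834
m2: inner = H(56 35 36 8d 95 a5) = 21 67; tag = H(3c 5f 5c 21 67) = ff80
m3: inner = H(56 35 36 06 15 f5) = a1 30; tag = H(3c 5f 5c a1 30) = c800 ← matches
m4: inner = H(56 35 36 87 c5 0a) = 51 c6; tag = H(3c 5f 5c 51 c6) = 5eb0

3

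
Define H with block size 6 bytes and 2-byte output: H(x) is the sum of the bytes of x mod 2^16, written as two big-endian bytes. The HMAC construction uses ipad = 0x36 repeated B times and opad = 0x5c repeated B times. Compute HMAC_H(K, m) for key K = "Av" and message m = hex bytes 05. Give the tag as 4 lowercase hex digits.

024c

Key "Av" = 41 76 is 2 bytes ≤ B = 6; zero-pad to 6 bytes: K' = 41 76 00 00 00 00.
K' ⊕ ipad = 77 40 36 36 36 36.  K' ⊕ opad = 1d 2a 5c 5c 5c 5c.
Inner input = (K'⊕ipad) ∥ m = 77 40 36 36 36 36 ∥ 05.
Inner hash: sum = 119+64+54+54+54+54+5 = 404 → 01 94.
Outer input = (K'⊕opad) ∥ inner = 1d 2a 5c 5c 5c 5c ∥ 01 94.
Outer hash (tag): sum = 29+42+92+92+92+92+1+148 = 588 → 02 4c.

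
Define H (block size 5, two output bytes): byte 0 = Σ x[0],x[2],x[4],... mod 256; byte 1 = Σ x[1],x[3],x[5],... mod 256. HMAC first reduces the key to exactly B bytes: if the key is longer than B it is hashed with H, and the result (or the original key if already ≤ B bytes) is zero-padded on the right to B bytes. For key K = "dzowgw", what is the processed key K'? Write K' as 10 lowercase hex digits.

|K| = 6 > B = 5, so first hash the key.
H(K): even-index sum = 314 mod 256 = 58; odd-index sum = 360 mod 256 = 104 → 3a 68.
Zero-pad H(K) = 3a 68 to 5 bytes: K' = 3a 68 00 00 00.

3a68000000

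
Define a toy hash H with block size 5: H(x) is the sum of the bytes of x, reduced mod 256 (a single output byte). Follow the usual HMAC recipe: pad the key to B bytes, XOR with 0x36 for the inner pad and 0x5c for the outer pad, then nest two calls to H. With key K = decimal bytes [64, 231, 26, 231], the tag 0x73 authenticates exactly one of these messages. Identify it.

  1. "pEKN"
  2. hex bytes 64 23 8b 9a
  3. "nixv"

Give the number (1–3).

Key decimal bytes [64, 231, 26, 231] = 40 e7 1a e7 is 4 bytes ≤ B = 5; zero-pad to 5 bytes: K' = 40 e7 1a e7 00.
K' ⊕ ipad = 76 d1 2c d1 36; K' ⊕ opad = 1c bb 46 bb 5c.
m1: inner = H(76 d1 2c d1 36 70 45 4b 4e) = c8; tag = H(1c bb 46 bb 5c c8) = fc
m2: inner = H(76 d1 2c d1 36 64 23 8b 9a) = 26; tag = H(1c bb 46 bb 5c 26) = 5a
m3: inner = H(76 d1 2c d1 36 6e 69 78 76) = 3f; tag = H(1c bb 46 bb 5c 3f) = 73 ← matches

3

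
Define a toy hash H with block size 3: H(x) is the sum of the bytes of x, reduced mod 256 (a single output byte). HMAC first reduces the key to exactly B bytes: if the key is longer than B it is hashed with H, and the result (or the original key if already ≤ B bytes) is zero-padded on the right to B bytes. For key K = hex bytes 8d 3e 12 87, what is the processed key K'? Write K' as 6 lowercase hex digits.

640000

|K| = 4 > B = 3, so first hash the key.
H(K): sum = 141+62+18+135 = 356; mod 256 = 100 → 64.
Zero-pad H(K) = 64 to 3 bytes: K' = 64 00 00.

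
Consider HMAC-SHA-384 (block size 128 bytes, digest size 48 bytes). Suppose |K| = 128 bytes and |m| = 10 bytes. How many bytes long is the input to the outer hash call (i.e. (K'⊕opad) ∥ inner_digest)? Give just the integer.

Key is 128 ≤ 128 bytes, zero-padded: |K'| = 128.
Outer input = (K'⊕opad) ∥ H(inner) → 128 + 48 = 176 bytes.

176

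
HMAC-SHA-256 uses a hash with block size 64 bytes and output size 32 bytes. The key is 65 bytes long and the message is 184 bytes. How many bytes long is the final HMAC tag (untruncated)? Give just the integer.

32

The tag is one SHA-256 digest: 32 bytes.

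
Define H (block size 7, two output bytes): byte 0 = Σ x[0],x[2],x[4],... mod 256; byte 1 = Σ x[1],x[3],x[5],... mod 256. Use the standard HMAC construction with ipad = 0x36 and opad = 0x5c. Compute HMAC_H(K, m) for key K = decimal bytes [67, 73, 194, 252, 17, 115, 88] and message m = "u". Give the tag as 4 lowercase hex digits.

11e2

Key decimal bytes [67, 73, 194, 252, 17, 115, 88] = 43 49 c2 fc 11 73 58 is exactly B = 7 bytes: K' = 43 49 c2 fc 11 73 58.
K' ⊕ ipad = 75 7f f4 ca 27 45 6e.  K' ⊕ opad = 1f 15 9e a0 4d 2f 04.
Inner input = (K'⊕ipad) ∥ m = 75 7f f4 ca 27 45 6e ∥ 75.
Inner hash: even-index sum = 510 mod 256 = 254; odd-index sum = 515 mod 256 = 3 → fe 03.
Outer input = (K'⊕opad) ∥ inner = 1f 15 9e a0 4d 2f 04 ∥ fe 03.
Outer hash (tag): even-index sum = 273 mod 256 = 17; odd-index sum = 482 mod 256 = 226 → 11 e2.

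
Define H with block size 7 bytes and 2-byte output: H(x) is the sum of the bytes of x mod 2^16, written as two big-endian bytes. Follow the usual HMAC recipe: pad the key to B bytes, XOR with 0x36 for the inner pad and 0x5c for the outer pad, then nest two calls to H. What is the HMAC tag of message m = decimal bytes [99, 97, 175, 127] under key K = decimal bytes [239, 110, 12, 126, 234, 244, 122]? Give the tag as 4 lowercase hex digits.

Key decimal bytes [239, 110, 12, 126, 234, 244, 122] = ef 6e 0c 7e ea f4 7a is exactly B = 7 bytes: K' = ef 6e 0c 7e ea f4 7a.
K' ⊕ ipad = d9 58 3a 48 dc c2 4c.  K' ⊕ opad = b3 32 50 22 b6 a8 26.
Inner input = (K'⊕ipad) ∥ m = d9 58 3a 48 dc c2 4c ∥ 63 61 af 7f.
Inner hash: sum = 217+88+58+72+220+194+76+99+97+175+127 = 1423 → 05 8f.
Outer input = (K'⊕opad) ∥ inner = b3 32 50 22 b6 a8 26 ∥ 05 8f.
Outer hash (tag): sum = 179+50+80+34+182+168+38+5+143 = 879 → 03 6f.

036f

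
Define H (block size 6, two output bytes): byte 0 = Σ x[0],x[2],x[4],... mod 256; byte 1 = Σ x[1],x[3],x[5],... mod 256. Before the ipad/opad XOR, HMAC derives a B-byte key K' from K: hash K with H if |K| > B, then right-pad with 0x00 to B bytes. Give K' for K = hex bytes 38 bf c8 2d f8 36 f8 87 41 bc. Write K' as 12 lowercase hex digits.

|K| = 10 > B = 6, so first hash the key.
H(K): even-index sum = 817 mod 256 = 49; odd-index sum = 613 mod 256 = 101 → 31 65.
Zero-pad H(K) = 31 65 to 6 bytes: K' = 31 65 00 00 00 00.

316500000000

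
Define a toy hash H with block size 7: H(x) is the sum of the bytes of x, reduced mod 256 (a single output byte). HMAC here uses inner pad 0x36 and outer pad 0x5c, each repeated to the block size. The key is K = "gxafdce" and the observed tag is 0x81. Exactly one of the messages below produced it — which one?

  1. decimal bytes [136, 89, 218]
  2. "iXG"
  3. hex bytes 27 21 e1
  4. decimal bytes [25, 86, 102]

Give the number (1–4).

Key "gxafdce" = 67 78 61 66 64 63 65 is exactly B = 7 bytes: K' = 67 78 61 66 64 63 65.
K' ⊕ ipad = 51 4e 57 50 52 55 53; K' ⊕ opad = 3b 24 3d 3a 38 3f 39.
m1: inner = H(51 4e 57 50 52 55 53 88 59 da) = fb; tag = H(3b 24 3d 3a 38 3f 39 fb) = 81 ← matches
m2: inner = H(51 4e 57 50 52 55 53 69 58 47) = 48; tag = H(3b 24 3d 3a 38 3f 39 48) = ce
m3: inner = H(51 4e 57 50 52 55 53 27 21 e1) = 69; tag = H(3b 24 3d 3a 38 3f 39 69) = ef
m4: inner = H(51 4e 57 50 52 55 53 19 56 66) = 15; tag = H(3b 24 3d 3a 38 3f 39 15) = 9b

1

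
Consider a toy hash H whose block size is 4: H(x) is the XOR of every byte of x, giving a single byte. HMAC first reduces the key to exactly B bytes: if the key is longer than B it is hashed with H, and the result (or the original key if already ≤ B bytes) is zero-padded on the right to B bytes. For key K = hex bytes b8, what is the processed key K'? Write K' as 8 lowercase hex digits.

b8000000

Key hex bytes b8 is 1 byte ≤ B = 4; zero-pad to 4 bytes: K' = b8 00 00 00.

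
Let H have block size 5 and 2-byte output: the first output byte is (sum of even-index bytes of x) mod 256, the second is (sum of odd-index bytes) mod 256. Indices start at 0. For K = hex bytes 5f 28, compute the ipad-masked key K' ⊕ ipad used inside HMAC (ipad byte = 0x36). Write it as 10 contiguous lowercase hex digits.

Key hex bytes 5f 28 is 2 bytes ≤ B = 5; zero-pad to 5 bytes: K' = 5f 28 00 00 00.
XOR each byte with 0x36: 5f⊕36=69, 28⊕36=1e, 00⊕36=36, 00⊕36=36, 00⊕36=36.

691e363636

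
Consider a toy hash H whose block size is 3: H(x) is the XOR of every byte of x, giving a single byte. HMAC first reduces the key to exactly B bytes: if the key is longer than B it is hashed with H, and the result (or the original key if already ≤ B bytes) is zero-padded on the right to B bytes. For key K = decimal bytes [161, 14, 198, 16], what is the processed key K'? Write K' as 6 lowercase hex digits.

|K| = 4 > B = 3, so first hash the key.
H(K): XOR a1⊕0e⊕c6⊕10 = 79.
Zero-pad H(K) = 79 to 3 bytes: K' = 79 00 00.

790000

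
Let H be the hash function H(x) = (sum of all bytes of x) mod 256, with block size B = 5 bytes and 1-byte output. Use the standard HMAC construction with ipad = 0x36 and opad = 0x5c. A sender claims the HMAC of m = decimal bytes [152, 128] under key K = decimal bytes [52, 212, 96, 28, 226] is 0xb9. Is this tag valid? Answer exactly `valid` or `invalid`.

Key decimal bytes [52, 212, 96, 28, 226] = 34 d4 60 1c e2 is exactly B = 5 bytes: K' = 34 d4 60 1c e2.
K' ⊕ ipad = 02 e2 56 2a d4; K' ⊕ opad = 68 88 3c 40 be.
Inner hash: sum = 2+226+86+42+212+152+128 = 848; mod 256 = 80 → 50.
Outer hash (recomputed tag): sum = 104+136+60+64+190+80 = 634; mod 256 = 122 → 7a.
Recomputed tag = 7a; claimed = b9 → mismatch.

invalid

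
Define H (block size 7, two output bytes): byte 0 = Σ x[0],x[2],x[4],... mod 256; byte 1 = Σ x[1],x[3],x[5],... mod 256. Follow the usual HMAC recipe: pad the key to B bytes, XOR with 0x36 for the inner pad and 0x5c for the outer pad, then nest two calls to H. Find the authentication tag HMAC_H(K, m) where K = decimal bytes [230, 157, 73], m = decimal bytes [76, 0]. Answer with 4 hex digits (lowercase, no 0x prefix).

ea34

Key decimal bytes [230, 157, 73] = e6 9d 49 is 3 bytes ≤ B = 7; zero-pad to 7 bytes: K' = e6 9d 49 00 00 00 00.
K' ⊕ ipad = d0 ab 7f 36 36 36 36.  K' ⊕ opad = ba c1 15 5c 5c 5c 5c.
Inner input = (K'⊕ipad) ∥ m = d0 ab 7f 36 36 36 36 ∥ 4c 00.
Inner hash: even-index sum = 443 mod 256 = 187; odd-index sum = 355 mod 256 = 99 → bb 63.
Outer input = (K'⊕opad) ∥ inner = ba c1 15 5c 5c 5c 5c ∥ bb 63.
Outer hash (tag): even-index sum = 490 mod 256 = 234; odd-index sum = 564 mod 256 = 52 → ea 34.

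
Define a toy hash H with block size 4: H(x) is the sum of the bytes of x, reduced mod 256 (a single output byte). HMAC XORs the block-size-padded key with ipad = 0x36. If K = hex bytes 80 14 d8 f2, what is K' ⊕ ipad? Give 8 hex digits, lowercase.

b622eec4

Key hex bytes 80 14 d8 f2 is exactly B = 4 bytes: K' = 80 14 d8 f2.
XOR each byte with 0x36: 80⊕36=b6, 14⊕36=22, d8⊕36=ee, f2⊕36=c4.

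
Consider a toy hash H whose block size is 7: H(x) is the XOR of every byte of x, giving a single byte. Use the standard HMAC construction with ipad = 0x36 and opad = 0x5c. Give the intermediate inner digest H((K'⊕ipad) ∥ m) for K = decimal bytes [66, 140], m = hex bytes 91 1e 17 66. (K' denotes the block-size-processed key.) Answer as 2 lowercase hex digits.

06

Key decimal bytes [66, 140] = 42 8c is 2 bytes ≤ B = 7; zero-pad to 7 bytes: K' = 42 8c 00 00 00 00 00.
K' ⊕ ipad = 74 ba 36 36 36 36 36.
Inner input = 74 ba 36 36 36 36 36 ∥ 91 1e 17 66.
Inner hash: XOR 74⊕ba⊕36⊕36⊕36⊕36⊕36⊕91⊕1e⊕17⊕66 = 06.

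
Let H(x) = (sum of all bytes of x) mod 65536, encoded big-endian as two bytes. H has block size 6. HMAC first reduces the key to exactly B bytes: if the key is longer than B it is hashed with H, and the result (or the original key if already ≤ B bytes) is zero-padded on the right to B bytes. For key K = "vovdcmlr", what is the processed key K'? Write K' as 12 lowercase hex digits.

|K| = 8 > B = 6, so first hash the key.
H(K): sum = 118+111+118+100+99+109+108+114 = 877 → 03 6d.
Zero-pad H(K) = 03 6d to 6 bytes: K' = 03 6d 00 00 00 00.

036d00000000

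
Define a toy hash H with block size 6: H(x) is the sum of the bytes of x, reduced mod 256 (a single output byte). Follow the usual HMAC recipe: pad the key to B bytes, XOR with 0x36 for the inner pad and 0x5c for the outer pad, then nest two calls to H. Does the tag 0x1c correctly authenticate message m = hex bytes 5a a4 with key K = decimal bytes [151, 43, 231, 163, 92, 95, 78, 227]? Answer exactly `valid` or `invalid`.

Key decimal bytes [151, 43, 231, 163, 92, 95, 78, 227] = 97 2b e7 a3 5c 5f 4e e3 is 8 bytes > B = 6, so hash it first: H(key) = 38, then zero-pad to 6 bytes: K' = 38 00 00 00 00 00.
K' ⊕ ipad = 0e 36 36 36 36 36; K' ⊕ opad = 64 5c 5c 5c 5c 5c.
Inner hash: sum = 14+54+54+54+54+54+90+164 = 538; mod 256 = 26 → 1a.
Outer hash (recomputed tag): sum = 100+92+92+92+92+92+26 = 586; mod 256 = 74 → 4a.
Recomputed tag = 4a; claimed = 1c → mismatch.

invalid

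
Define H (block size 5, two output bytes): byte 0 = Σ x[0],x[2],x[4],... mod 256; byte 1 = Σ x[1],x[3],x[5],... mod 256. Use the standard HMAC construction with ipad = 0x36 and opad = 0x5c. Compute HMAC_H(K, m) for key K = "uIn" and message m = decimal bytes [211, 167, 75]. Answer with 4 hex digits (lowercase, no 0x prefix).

8ae9

Key "uIn" = 75 49 6e is 3 bytes ≤ B = 5; zero-pad to 5 bytes: K' = 75 49 6e 00 00.
K' ⊕ ipad = 43 7f 58 36 36.  K' ⊕ opad = 29 15 32 5c 5c.
Inner input = (K'⊕ipad) ∥ m = 43 7f 58 36 36 ∥ d3 a7 4b.
Inner hash: even-index sum = 376 mod 256 = 120; odd-index sum = 467 mod 256 = 211 → 78 d3.
Outer input = (K'⊕opad) ∥ inner = 29 15 32 5c 5c ∥ 78 d3.
Outer hash (tag): even-index sum = 394 mod 256 = 138; odd-index sum = 233 mod 256 = 233 → 8a e9.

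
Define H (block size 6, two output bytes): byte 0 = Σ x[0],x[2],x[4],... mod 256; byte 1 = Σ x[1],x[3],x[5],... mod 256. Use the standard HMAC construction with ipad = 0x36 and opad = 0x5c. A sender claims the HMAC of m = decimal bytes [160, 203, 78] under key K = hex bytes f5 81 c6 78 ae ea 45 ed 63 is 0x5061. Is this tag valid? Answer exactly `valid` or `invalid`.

invalid

Key hex bytes f5 81 c6 78 ae ea 45 ed 63 is 9 bytes > B = 6, so hash it first: H(key) = 11 d0, then zero-pad to 6 bytes: K' = 11 d0 00 00 00 00.
K' ⊕ ipad = 27 e6 36 36 36 36; K' ⊕ opad = 4d 8c 5c 5c 5c 5c.
Inner hash: even-index sum = 385 mod 256 = 129; odd-index sum = 541 mod 256 = 29 → 81 1d.
Outer hash (recomputed tag): even-index sum = 390 mod 256 = 134; odd-index sum = 353 mod 256 = 97 → 86 61.
Recomputed tag = 8661; claimed = 5061 → mismatch.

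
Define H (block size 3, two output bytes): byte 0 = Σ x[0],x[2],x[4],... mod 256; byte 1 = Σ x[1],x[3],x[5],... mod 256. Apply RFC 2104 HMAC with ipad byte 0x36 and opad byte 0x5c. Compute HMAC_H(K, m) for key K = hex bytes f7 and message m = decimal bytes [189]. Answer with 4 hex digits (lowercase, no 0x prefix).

Key hex bytes f7 is 1 byte ≤ B = 3; zero-pad to 3 bytes: K' = f7 00 00.
K' ⊕ ipad = c1 36 36.  K' ⊕ opad = ab 5c 5c.
Inner input = (K'⊕ipad) ∥ m = c1 36 36 ∥ bd.
Inner hash: even-index sum = 247 mod 256 = 247; odd-index sum = 243 mod 256 = 243 → f7 f3.
Outer input = (K'⊕opad) ∥ inner = ab 5c 5c ∥ f7 f3.
Outer hash (tag): even-index sum = 506 mod 256 = 250; odd-index sum = 339 mod 256 = 83 → fa 53.

fa53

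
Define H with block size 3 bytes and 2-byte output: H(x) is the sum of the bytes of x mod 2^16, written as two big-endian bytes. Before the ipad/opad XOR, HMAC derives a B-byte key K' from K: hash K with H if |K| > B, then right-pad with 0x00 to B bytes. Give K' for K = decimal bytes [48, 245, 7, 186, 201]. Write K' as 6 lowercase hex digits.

|K| = 5 > B = 3, so first hash the key.
H(K): sum = 48+245+7+186+201 = 687 → 02 af.
Zero-pad H(K) = 02 af to 3 bytes: K' = 02 af 00.

02af00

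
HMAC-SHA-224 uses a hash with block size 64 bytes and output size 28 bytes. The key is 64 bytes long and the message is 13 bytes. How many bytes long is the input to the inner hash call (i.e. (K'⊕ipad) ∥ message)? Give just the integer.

77

Key is 64 ≤ 64 bytes, zero-padded: |K'| = 64.
Inner input = (K'⊕ipad) ∥ m → 64 + 13 = 77 bytes.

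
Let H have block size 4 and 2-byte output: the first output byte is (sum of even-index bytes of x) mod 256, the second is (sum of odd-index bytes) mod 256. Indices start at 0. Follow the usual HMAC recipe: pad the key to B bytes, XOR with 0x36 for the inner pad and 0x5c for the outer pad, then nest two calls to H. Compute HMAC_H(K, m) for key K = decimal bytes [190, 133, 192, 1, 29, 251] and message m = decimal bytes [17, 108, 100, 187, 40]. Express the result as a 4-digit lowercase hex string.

a34d

Key decimal bytes [190, 133, 192, 1, 29, 251] = be 85 c0 01 1d fb is 6 bytes > B = 4, so hash it first: H(key) = 9b 81, then zero-pad to 4 bytes: K' = 9b 81 00 00.
K' ⊕ ipad = ad b7 36 36.  K' ⊕ opad = c7 dd 5c 5c.
Inner input = (K'⊕ipad) ∥ m = ad b7 36 36 ∥ 11 6c 64 bb 28.
Inner hash: even-index sum = 384 mod 256 = 128; odd-index sum = 532 mod 256 = 20 → 80 14.
Outer input = (K'⊕opad) ∥ inner = c7 dd 5c 5c ∥ 80 14.
Outer hash (tag): even-index sum = 419 mod 256 = 163; odd-index sum = 333 mod 256 = 77 → a3 4d.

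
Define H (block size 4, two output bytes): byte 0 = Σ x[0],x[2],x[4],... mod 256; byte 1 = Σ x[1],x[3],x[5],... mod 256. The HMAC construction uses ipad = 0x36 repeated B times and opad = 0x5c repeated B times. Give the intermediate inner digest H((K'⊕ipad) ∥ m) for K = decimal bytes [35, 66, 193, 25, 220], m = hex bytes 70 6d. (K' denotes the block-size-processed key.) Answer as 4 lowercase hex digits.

9c10

Key decimal bytes [35, 66, 193, 25, 220] = 23 42 c1 19 dc is 5 bytes > B = 4, so hash it first: H(key) = c0 5b, then zero-pad to 4 bytes: K' = c0 5b 00 00.
K' ⊕ ipad = f6 6d 36 36.
Inner input = f6 6d 36 36 ∥ 70 6d.
Inner hash: even-index sum = 412 mod 256 = 156; odd-index sum = 272 mod 256 = 16 → 9c 10.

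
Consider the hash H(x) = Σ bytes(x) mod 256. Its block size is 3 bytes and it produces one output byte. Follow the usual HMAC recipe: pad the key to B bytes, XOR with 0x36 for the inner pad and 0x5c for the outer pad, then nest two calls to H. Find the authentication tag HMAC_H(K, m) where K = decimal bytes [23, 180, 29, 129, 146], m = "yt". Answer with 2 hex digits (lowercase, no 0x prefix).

85

Key decimal bytes [23, 180, 29, 129, 146] = 17 b4 1d 81 92 is 5 bytes > B = 3, so hash it first: H(key) = fb, then zero-pad to 3 bytes: K' = fb 00 00.
K' ⊕ ipad = cd 36 36.  K' ⊕ opad = a7 5c 5c.
Inner input = (K'⊕ipad) ∥ m = cd 36 36 ∥ 79 74.
Inner hash: sum = 205+54+54+121+116 = 550; mod 256 = 38 → 26.
Outer input = (K'⊕opad) ∥ inner = a7 5c 5c ∥ 26.
Outer hash (tag): sum = 167+92+92+38 = 389; mod 256 = 133 → 85.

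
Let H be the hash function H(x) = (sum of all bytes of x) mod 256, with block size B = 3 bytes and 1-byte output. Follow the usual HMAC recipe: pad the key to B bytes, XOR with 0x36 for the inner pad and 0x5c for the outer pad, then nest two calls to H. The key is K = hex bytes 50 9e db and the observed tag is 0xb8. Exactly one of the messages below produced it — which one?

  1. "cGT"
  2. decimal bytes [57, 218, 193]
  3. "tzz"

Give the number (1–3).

Key hex bytes 50 9e db is exactly B = 3 bytes: K' = 50 9e db.
K' ⊕ ipad = 66 a8 ed; K' ⊕ opad = 0c c2 87.
m1: inner = H(66 a8 ed 63 47 54) = f9; tag = H(0c c2 87 f9) = 4e
m2: inner = H(66 a8 ed 39 da c1) = cf; tag = H(0c c2 87 cf) = 24
m3: inner = H(66 a8 ed 74 7a 7a) = 63; tag = H(0c c2 87 63) = b8 ← matches

3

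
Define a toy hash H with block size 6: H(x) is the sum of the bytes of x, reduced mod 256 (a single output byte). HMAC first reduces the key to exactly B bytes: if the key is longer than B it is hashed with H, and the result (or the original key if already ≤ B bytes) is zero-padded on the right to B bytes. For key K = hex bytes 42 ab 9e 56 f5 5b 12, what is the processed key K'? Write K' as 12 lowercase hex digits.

430000000000

|K| = 7 > B = 6, so first hash the key.
H(K): sum = 66+171+158+86+245+91+18 = 835; mod 256 = 67 → 43.
Zero-pad H(K) = 43 to 6 bytes: K' = 43 00 00 00 00 00.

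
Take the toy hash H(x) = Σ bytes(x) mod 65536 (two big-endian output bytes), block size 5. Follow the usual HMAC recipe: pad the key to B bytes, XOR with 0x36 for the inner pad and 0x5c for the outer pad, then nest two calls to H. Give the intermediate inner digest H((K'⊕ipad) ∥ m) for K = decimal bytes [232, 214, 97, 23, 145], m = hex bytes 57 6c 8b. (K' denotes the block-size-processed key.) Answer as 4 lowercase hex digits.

Key decimal bytes [232, 214, 97, 23, 145] = e8 d6 61 17 91 is exactly B = 5 bytes: K' = e8 d6 61 17 91.
K' ⊕ ipad = de e0 57 21 a7.
Inner input = de e0 57 21 a7 ∥ 57 6c 8b.
Inner hash: sum = 222+224+87+33+167+87+108+139 = 1067 → 04 2b.

042b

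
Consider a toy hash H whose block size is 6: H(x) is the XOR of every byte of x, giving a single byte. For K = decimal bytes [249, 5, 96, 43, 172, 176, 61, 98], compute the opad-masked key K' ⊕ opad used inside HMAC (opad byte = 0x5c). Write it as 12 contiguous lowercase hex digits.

a85c5c5c5c5c

Key decimal bytes [249, 5, 96, 43, 172, 176, 61, 98] = f9 05 60 2b ac b0 3d 62 is 8 bytes > B = 6, so hash it first: H(key) = f4, then zero-pad to 6 bytes: K' = f4 00 00 00 00 00.
XOR each byte with 0x5c: f4⊕5c=a8, 00⊕5c=5c, 00⊕5c=5c, 00⊕5c=5c, 00⊕5c=5c, 00⊕5c=5c.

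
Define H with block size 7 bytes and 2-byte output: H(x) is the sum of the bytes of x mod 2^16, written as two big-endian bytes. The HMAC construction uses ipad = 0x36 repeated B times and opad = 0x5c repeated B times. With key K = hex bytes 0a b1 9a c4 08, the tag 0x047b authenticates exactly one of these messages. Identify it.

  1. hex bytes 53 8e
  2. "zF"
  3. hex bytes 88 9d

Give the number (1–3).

2

Key hex bytes 0a b1 9a c4 08 is 5 bytes ≤ B = 7; zero-pad to 7 bytes: K' = 0a b1 9a c4 08 00 00.
K' ⊕ ipad = 3c 87 ac f2 3e 36 36; K' ⊕ opad = 56 ed c6 98 54 5c 5c.
m1: inner = H(3c 87 ac f2 3e 36 36 53 8e) = 03 ec; tag = H(56 ed c6 98 54 5c 5c 03 ec) = 049c
m2: inner = H(3c 87 ac f2 3e 36 36 7a 46) = 03 cb; tag = H(56 ed c6 98 54 5c 5c 03 cb) = 047b ← matches
m3: inner = H(3c 87 ac f2 3e 36 36 88 9d) = 04 30; tag = H(56 ed c6 98 54 5c 5c 04 30) = 03e1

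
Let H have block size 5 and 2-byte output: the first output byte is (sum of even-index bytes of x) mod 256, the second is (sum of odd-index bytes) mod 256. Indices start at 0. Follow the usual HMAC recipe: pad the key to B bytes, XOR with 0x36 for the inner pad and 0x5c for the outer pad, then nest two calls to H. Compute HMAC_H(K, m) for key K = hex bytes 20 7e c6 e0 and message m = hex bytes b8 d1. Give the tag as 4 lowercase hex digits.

48eb

Key hex bytes 20 7e c6 e0 is 4 bytes ≤ B = 5; zero-pad to 5 bytes: K' = 20 7e c6 e0 00.
K' ⊕ ipad = 16 48 f0 d6 36.  K' ⊕ opad = 7c 22 9a bc 5c.
Inner input = (K'⊕ipad) ∥ m = 16 48 f0 d6 36 ∥ b8 d1.
Inner hash: even-index sum = 525 mod 256 = 13; odd-index sum = 470 mod 256 = 214 → 0d d6.
Outer input = (K'⊕opad) ∥ inner = 7c 22 9a bc 5c ∥ 0d d6.
Outer hash (tag): even-index sum = 584 mod 256 = 72; odd-index sum = 235 mod 256 = 235 → 48 eb.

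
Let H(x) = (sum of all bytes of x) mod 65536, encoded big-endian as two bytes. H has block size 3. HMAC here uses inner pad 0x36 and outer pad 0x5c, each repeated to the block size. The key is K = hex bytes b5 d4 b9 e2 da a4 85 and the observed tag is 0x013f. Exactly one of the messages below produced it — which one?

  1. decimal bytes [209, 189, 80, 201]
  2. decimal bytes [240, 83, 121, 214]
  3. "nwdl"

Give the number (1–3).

Key hex bytes b5 d4 b9 e2 da a4 85 is 7 bytes > B = 3, so hash it first: H(key) = 05 27, then zero-pad to 3 bytes: K' = 05 27 00.
K' ⊕ ipad = 33 11 36; K' ⊕ opad = 59 7b 5c.
m1: inner = H(33 11 36 d1 bd 50 c9) = 03 21; tag = H(59 7b 5c 03 21) = 0154
m2: inner = H(33 11 36 f0 53 79 d6) = 03 0c; tag = H(59 7b 5c 03 0c) = 013f ← matches
m3: inner = H(33 11 36 6e 77 64 6c) = 02 2f; tag = H(59 7b 5c 02 2f) = 0161

2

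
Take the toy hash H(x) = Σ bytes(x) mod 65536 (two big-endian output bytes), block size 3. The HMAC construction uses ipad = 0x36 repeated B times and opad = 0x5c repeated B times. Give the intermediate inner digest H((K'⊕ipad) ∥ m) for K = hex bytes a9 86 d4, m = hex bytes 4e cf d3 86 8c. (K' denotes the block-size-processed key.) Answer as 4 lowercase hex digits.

0533

Key hex bytes a9 86 d4 is exactly B = 3 bytes: K' = a9 86 d4.
K' ⊕ ipad = 9f b0 e2.
Inner input = 9f b0 e2 ∥ 4e cf d3 86 8c.
Inner hash: sum = 159+176+226+78+207+211+134+140 = 1331 → 05 33.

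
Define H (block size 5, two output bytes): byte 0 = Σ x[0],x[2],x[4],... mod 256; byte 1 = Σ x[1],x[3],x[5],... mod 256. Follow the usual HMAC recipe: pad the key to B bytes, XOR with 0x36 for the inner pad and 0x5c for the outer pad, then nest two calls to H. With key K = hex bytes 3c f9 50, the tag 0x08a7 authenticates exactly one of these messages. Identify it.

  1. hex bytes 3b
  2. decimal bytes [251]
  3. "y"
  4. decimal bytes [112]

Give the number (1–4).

1

Key hex bytes 3c f9 50 is 3 bytes ≤ B = 5; zero-pad to 5 bytes: K' = 3c f9 50 00 00.
K' ⊕ ipad = 0a cf 66 36 36; K' ⊕ opad = 60 a5 0c 5c 5c.
m1: inner = H(0a cf 66 36 36 3b) = a6 40; tag = H(60 a5 0c 5c 5c a6 40) = 08a7 ← matches
m2: inner = H(0a cf 66 36 36 fb) = a6 00; tag = H(60 a5 0c 5c 5c a6 00) = c8a7
m3: inner = H(0a cf 66 36 36 79) = a6 7e; tag = H(60 a5 0c 5c 5c a6 7e) = 46a7
m4: inner = H(0a cf 66 36 36 70) = a6 75; tag = H(60 a5 0c 5c 5c a6 75) = 3da7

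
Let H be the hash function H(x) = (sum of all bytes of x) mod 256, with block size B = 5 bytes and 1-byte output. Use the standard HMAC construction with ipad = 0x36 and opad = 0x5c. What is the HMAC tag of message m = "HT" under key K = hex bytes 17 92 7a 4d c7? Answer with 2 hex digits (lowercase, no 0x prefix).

04

Key hex bytes 17 92 7a 4d c7 is exactly B = 5 bytes: K' = 17 92 7a 4d c7.
K' ⊕ ipad = 21 a4 4c 7b f1.  K' ⊕ opad = 4b ce 26 11 9b.
Inner input = (K'⊕ipad) ∥ m = 21 a4 4c 7b f1 ∥ 48 54.
Inner hash: sum = 33+164+76+123+241+72+84 = 793; mod 256 = 25 → 19.
Outer input = (K'⊕opad) ∥ inner = 4b ce 26 11 9b ∥ 19.
Outer hash (tag): sum = 75+206+38+17+155+25 = 516; mod 256 = 4 → 04.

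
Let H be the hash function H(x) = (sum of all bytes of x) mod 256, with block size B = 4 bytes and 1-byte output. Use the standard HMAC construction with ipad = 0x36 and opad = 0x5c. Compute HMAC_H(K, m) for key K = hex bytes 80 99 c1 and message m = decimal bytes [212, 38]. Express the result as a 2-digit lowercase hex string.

Key hex bytes 80 99 c1 is 3 bytes ≤ B = 4; zero-pad to 4 bytes: K' = 80 99 c1 00.
K' ⊕ ipad = b6 af f7 36.  K' ⊕ opad = dc c5 9d 5c.
Inner input = (K'⊕ipad) ∥ m = b6 af f7 36 ∥ d4 26.
Inner hash: sum = 182+175+247+54+212+38 = 908; mod 256 = 140 → 8c.
Outer input = (K'⊕opad) ∥ inner = dc c5 9d 5c ∥ 8c.
Outer hash (tag): sum = 220+197+157+92+140 = 806; mod 256 = 38 → 26.

26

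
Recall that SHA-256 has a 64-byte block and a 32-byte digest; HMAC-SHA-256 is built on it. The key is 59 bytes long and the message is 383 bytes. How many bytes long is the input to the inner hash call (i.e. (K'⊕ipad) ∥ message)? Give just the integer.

Key is 59 ≤ 64 bytes, zero-padded: |K'| = 64.
Inner input = (K'⊕ipad) ∥ m → 64 + 383 = 447 bytes.

447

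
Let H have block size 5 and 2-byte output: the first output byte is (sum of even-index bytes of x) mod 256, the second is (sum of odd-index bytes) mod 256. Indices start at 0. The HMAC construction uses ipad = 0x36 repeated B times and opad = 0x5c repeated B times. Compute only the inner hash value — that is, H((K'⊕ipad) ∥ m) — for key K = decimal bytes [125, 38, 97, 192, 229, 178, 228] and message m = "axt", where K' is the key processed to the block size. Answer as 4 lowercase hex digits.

Key decimal bytes [125, 38, 97, 192, 229, 178, 228] = 7d 26 61 c0 e5 b2 e4 is 7 bytes > B = 5, so hash it first: H(key) = a7 98, then zero-pad to 5 bytes: K' = a7 98 00 00 00.
K' ⊕ ipad = 91 ae 36 36 36.
Inner input = 91 ae 36 36 36 ∥ 61 78 74.
Inner hash: even-index sum = 373 mod 256 = 117; odd-index sum = 441 mod 256 = 185 → 75 b9.

75b9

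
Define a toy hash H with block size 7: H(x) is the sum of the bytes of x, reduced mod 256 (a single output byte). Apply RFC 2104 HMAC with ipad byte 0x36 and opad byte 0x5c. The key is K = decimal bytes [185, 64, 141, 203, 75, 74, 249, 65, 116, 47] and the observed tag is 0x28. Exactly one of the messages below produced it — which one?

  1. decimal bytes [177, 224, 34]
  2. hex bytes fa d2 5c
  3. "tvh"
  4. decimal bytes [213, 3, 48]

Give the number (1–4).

2

Key decimal bytes [185, 64, 141, 203, 75, 74, 249, 65, 116, 47] = b9 40 8d cb 4b 4a f9 41 74 2f is 10 bytes > B = 7, so hash it first: H(key) = c3, then zero-pad to 7 bytes: K' = c3 00 00 00 00 00 00.
K' ⊕ ipad = f5 36 36 36 36 36 36; K' ⊕ opad = 9f 5c 5c 5c 5c 5c 5c.
m1: inner = H(f5 36 36 36 36 36 36 b1 e0 22) = ec; tag = H(9f 5c 5c 5c 5c 5c 5c ec) = b3
m2: inner = H(f5 36 36 36 36 36 36 fa d2 5c) = 61; tag = H(9f 5c 5c 5c 5c 5c 5c 61) = 28 ← matches
m3: inner = H(f5 36 36 36 36 36 36 74 76 68) = 8b; tag = H(9f 5c 5c 5c 5c 5c 5c 8b) = 52
m4: inner = H(f5 36 36 36 36 36 36 d5 03 30) = 41; tag = H(9f 5c 5c 5c 5c 5c 5c 41) = 08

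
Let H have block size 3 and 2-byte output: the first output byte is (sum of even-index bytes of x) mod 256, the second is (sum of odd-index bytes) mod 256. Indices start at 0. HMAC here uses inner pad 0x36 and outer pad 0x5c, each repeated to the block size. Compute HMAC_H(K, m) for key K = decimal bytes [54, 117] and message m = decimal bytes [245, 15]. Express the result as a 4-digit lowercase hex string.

Key decimal bytes [54, 117] = 36 75 is 2 bytes ≤ B = 3; zero-pad to 3 bytes: K' = 36 75 00.
K' ⊕ ipad = 00 43 36.  K' ⊕ opad = 6a 29 5c.
Inner input = (K'⊕ipad) ∥ m = 00 43 36 ∥ f5 0f.
Inner hash: even-index sum = 69 mod 256 = 69; odd-index sum = 312 mod 256 = 56 → 45 38.
Outer input = (K'⊕opad) ∥ inner = 6a 29 5c ∥ 45 38.
Outer hash (tag): even-index sum = 254 mod 256 = 254; odd-index sum = 110 mod 256 = 110 → fe 6e.

fe6e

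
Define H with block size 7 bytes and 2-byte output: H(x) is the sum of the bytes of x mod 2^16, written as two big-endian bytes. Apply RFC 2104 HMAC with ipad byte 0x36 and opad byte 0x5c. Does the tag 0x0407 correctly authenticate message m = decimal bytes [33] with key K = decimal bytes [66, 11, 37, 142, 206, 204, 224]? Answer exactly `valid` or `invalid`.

Key decimal bytes [66, 11, 37, 142, 206, 204, 224] = 42 0b 25 8e ce cc e0 is exactly B = 7 bytes: K' = 42 0b 25 8e ce cc e0.
K' ⊕ ipad = 74 3d 13 b8 f8 fa d6; K' ⊕ opad = 1e 57 79 d2 92 90 bc.
Inner hash: sum = 116+61+19+184+248+250+214+33 = 1125 → 04 65.
Outer hash (recomputed tag): sum = 30+87+121+210+146+144+188+4+101 = 1031 → 04 07.
Recomputed tag = 0407; claimed = 0407 → match.

valid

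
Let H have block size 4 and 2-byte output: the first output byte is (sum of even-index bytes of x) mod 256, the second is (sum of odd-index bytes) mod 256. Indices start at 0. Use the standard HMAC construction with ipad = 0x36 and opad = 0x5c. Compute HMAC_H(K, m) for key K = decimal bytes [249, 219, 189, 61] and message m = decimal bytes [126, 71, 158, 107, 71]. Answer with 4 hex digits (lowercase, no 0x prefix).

Key decimal bytes [249, 219, 189, 61] = f9 db bd 3d is exactly B = 4 bytes: K' = f9 db bd 3d.
K' ⊕ ipad = cf ed 8b 0b.  K' ⊕ opad = a5 87 e1 61.
Inner input = (K'⊕ipad) ∥ m = cf ed 8b 0b ∥ 7e 47 9e 6b 47.
Inner hash: even-index sum = 701 mod 256 = 189; odd-index sum = 426 mod 256 = 170 → bd aa.
Outer input = (K'⊕opad) ∥ inner = a5 87 e1 61 ∥ bd aa.
Outer hash (tag): even-index sum = 579 mod 256 = 67; odd-index sum = 402 mod 256 = 146 → 43 92.

4392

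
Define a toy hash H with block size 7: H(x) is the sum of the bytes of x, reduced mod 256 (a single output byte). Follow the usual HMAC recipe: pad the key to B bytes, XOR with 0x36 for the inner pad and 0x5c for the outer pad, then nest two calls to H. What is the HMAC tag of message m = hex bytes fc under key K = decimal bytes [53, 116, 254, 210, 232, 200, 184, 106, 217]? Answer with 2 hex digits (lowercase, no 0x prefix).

Key decimal bytes [53, 116, 254, 210, 232, 200, 184, 106, 217] = 35 74 fe d2 e8 c8 b8 6a d9 is 9 bytes > B = 7, so hash it first: H(key) = 24, then zero-pad to 7 bytes: K' = 24 00 00 00 00 00 00.
K' ⊕ ipad = 12 36 36 36 36 36 36.  K' ⊕ opad = 78 5c 5c 5c 5c 5c 5c.
Inner input = (K'⊕ipad) ∥ m = 12 36 36 36 36 36 36 ∥ fc.
Inner hash: sum = 18+54+54+54+54+54+54+252 = 594; mod 256 = 82 → 52.
Outer input = (K'⊕opad) ∥ inner = 78 5c 5c 5c 5c 5c 5c ∥ 52.
Outer hash (tag): sum = 120+92+92+92+92+92+92+82 = 754; mod 256 = 242 → f2.

f2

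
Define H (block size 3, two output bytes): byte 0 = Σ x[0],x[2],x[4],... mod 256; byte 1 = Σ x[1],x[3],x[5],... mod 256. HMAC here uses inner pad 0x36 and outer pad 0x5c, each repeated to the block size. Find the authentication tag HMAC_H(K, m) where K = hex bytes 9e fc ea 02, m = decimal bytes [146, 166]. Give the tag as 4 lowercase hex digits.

8a3c

Key hex bytes 9e fc ea 02 is 4 bytes > B = 3, so hash it first: H(key) = 88 fe, then zero-pad to 3 bytes: K' = 88 fe 00.
K' ⊕ ipad = be c8 36.  K' ⊕ opad = d4 a2 5c.
Inner input = (K'⊕ipad) ∥ m = be c8 36 ∥ 92 a6.
Inner hash: even-index sum = 410 mod 256 = 154; odd-index sum = 346 mod 256 = 90 → 9a 5a.
Outer input = (K'⊕opad) ∥ inner = d4 a2 5c ∥ 9a 5a.
Outer hash (tag): even-index sum = 394 mod 256 = 138; odd-index sum = 316 mod 256 = 60 → 8a 3c.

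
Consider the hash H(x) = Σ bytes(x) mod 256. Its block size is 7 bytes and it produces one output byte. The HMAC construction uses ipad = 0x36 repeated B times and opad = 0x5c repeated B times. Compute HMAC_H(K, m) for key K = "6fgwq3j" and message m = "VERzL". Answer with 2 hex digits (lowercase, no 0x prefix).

Key "6fgwq3j" = 36 66 67 77 71 33 6a is exactly B = 7 bytes: K' = 36 66 67 77 71 33 6a.
K' ⊕ ipad = 00 50 51 41 47 05 5c.  K' ⊕ opad = 6a 3a 3b 2b 2d 6f 36.
Inner input = (K'⊕ipad) ∥ m = 00 50 51 41 47 05 5c ∥ 56 45 52 7a 4c.
Inner hash: sum = 0+80+81+65+71+5+92+86+69+82+122+76 = 829; mod 256 = 61 → 3d.
Outer input = (K'⊕opad) ∥ inner = 6a 3a 3b 2b 2d 6f 36 ∥ 3d.
Outer hash (tag): sum = 106+58+59+43+45+111+54+61 = 537; mod 256 = 25 → 19.

19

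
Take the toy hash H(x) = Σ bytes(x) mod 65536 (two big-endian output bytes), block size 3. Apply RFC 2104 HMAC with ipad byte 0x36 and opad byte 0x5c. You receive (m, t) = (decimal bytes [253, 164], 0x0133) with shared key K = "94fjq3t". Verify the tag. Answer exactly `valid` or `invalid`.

valid

Key "94fjq3t" = 39 34 66 6a 71 33 74 is 7 bytes > B = 3, so hash it first: H(key) = 02 55, then zero-pad to 3 bytes: K' = 02 55 00.
K' ⊕ ipad = 34 63 36; K' ⊕ opad = 5e 09 5c.
Inner hash: sum = 52+99+54+253+164 = 622 → 02 6e.
Outer hash (recomputed tag): sum = 94+9+92+2+110 = 307 → 01 33.
Recomputed tag = 0133; claimed = 0133 → match.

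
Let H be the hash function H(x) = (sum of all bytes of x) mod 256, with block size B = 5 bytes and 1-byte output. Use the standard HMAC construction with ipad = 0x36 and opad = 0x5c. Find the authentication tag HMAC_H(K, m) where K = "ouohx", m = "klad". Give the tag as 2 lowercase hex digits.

Key "ouohx" = 6f 75 6f 68 78 is exactly B = 5 bytes: K' = 6f 75 6f 68 78.
K' ⊕ ipad = 59 43 59 5e 4e.  K' ⊕ opad = 33 29 33 34 24.
Inner input = (K'⊕ipad) ∥ m = 59 43 59 5e 4e ∥ 6b 6c 61 64.
Inner hash: sum = 89+67+89+94+78+107+108+97+100 = 829; mod 256 = 61 → 3d.
Outer input = (K'⊕opad) ∥ inner = 33 29 33 34 24 ∥ 3d.
Outer hash (tag): sum = 51+41+51+52+36+61 = 292; mod 256 = 36 → 24.

24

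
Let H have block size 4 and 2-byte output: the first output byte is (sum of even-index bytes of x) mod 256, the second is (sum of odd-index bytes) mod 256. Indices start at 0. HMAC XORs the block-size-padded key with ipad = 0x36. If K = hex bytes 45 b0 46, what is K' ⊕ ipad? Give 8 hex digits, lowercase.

73867036

Key hex bytes 45 b0 46 is 3 bytes ≤ B = 4; zero-pad to 4 bytes: K' = 45 b0 46 00.
XOR each byte with 0x36: 45⊕36=73, b0⊕36=86, 46⊕36=70, 00⊕36=36.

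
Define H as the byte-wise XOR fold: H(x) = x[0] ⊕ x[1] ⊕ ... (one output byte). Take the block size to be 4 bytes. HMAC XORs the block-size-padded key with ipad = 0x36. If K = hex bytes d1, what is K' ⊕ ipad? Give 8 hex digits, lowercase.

Key hex bytes d1 is 1 byte ≤ B = 4; zero-pad to 4 bytes: K' = d1 00 00 00.
XOR each byte with 0x36: d1⊕36=e7, 00⊕36=36, 00⊕36=36, 00⊕36=36.

e7363636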